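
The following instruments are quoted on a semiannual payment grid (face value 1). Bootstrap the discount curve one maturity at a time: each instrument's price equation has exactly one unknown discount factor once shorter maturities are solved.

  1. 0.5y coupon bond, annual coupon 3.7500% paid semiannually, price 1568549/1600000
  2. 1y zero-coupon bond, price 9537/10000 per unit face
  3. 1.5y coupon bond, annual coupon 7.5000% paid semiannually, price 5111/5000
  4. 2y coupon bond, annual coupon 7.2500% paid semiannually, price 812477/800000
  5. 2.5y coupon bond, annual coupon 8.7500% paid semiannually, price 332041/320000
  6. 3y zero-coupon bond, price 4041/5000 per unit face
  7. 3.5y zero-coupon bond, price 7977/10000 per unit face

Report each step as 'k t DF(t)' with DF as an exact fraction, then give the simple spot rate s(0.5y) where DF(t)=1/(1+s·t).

1 1/2 9623/10000
2 1 9537/10000
3 3/2 229/250
4 2 881/1000
5 5/2 1677/2000
6 3 4041/5000
7 7/2 7977/10000
s(0.5y) = (1/(9623/10000) − 1)/(1/2) = 754/9623 ≈ 7.8354%

step 1 [0.5y] bond c/2=3/160: DF=(1568549/1600000 − 3/160·(0))/(1+3/160) = 9623/10000 ≈ 0.962300
step 2 [1y] zero: DF = P = 9537/10000 ≈ 0.953700
step 3 [1.5y] bond c/2=3/80: DF=(5111/5000 − 3/80·(0.962300+0.953700))/(1+3/80) = 229/250 ≈ 0.916000
step 4 [2y] bond c/2=29/800: DF=(812477/800000 − 29/800·(0.962300+0.953700+0.916000))/(1+29/800) = 881/1000 ≈ 0.881000
step 5 [2.5y] bond c/2=7/160: DF=(332041/320000 − 7/160·(0.962300+0.953700+0.916000+0.881000))/(1+7/160) = 1677/2000 ≈ 0.838500
step 6 [3y] zero: DF = P = 4041/5000 ≈ 0.808200
step 7 [3.5y] zero: DF = P = 7977/10000 ≈ 0.797700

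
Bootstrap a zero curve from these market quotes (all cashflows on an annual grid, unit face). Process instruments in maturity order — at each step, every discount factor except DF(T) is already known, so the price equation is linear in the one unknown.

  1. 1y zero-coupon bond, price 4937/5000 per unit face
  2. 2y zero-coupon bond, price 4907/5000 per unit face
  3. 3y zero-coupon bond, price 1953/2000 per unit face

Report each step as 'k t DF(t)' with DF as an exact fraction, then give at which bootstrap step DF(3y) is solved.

1 1 4937/5000
2 2 4907/5000
3 3 1953/2000
DF(3y) is solved at step 3

step 1 [1y] zero: DF = P = 4937/5000 ≈ 0.987400
step 2 [2y] zero: DF = P = 4907/5000 ≈ 0.981400
step 3 [3y] zero: DF = P = 1953/2000 ≈ 0.976500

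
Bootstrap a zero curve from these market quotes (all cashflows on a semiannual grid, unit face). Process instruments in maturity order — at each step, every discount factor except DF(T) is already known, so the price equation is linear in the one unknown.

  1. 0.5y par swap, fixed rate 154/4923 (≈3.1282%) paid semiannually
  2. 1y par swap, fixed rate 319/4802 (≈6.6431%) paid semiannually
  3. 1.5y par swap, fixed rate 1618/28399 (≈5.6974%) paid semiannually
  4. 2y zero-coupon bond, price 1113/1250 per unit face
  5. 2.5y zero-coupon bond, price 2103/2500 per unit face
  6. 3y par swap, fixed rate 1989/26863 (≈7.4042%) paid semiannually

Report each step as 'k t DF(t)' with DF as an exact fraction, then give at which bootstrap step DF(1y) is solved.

step 1 [0.5y] swap r/2=77/4923: DF=(1 − 77/4923·(0))/(1+77/4923) = 4923/5000 ≈ 0.984600
step 2 [1y] swap r/2=319/9604: DF=(1 − 319/9604·(0.984600))/(1+319/9604) = 4681/5000 ≈ 0.936200
step 3 [1.5y] swap r/2=809/28399: DF=(1 − 809/28399·(0.984600+0.936200))/(1+809/28399) = 9191/10000 ≈ 0.919100
step 4 [2y] zero: DF = P = 1113/1250 ≈ 0.890400
step 5 [2.5y] zero: DF = P = 2103/2500 ≈ 0.841200
step 6 [3y] swap r/2=1989/53726: DF=(1 − 1989/53726·(0.984600+0.936200+0.919100+0.890400+0.841200))/(1+1989/53726) = 8011/10000 ≈ 0.801100

1 1/2 4923/5000
2 1 4681/5000
3 3/2 9191/10000
4 2 1113/1250
5 5/2 2103/2500
6 3 8011/10000
DF(1y) is solved at step 2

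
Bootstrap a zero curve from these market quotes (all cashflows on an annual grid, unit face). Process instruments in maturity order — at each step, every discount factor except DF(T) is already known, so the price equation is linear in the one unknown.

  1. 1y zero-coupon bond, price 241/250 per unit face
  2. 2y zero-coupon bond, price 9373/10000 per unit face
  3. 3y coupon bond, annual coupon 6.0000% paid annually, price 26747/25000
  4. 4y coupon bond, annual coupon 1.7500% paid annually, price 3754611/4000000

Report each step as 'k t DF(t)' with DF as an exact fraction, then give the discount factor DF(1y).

step 1 [1y] zero: DF = P = 241/250 ≈ 0.964000
step 2 [2y] zero: DF = P = 9373/10000 ≈ 0.937300
step 3 [3y] bond c/1=3/50: DF=(26747/25000 − 3/50·(0.964000+0.937300))/(1+3/50) = 9017/10000 ≈ 0.901700
step 4 [4y] bond c/1=7/400: DF=(3754611/4000000 − 7/400·(0.964000+0.937300+0.901700))/(1+7/400) = 8743/10000 ≈ 0.874300

1 1 241/250
2 2 9373/10000
3 3 9017/10000
4 4 8743/10000
DF(1y) = 241/250 ≈ 0.964000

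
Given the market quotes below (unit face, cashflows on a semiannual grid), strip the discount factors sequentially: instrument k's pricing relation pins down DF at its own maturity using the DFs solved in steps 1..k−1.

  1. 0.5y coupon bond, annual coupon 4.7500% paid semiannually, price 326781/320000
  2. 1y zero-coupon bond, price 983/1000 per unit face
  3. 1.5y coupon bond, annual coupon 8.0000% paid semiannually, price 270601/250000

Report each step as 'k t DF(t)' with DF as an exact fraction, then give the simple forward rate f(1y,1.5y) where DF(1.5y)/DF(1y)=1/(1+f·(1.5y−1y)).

step 1 [0.5y] bond c/2=19/800: DF=(326781/320000 − 19/800·(0))/(1+19/800) = 399/400 ≈ 0.997500
step 2 [1y] zero: DF = P = 983/1000 ≈ 0.983000
step 3 [1.5y] bond c/2=1/25: DF=(270601/250000 − 1/25·(0.997500+0.983000))/(1+1/25) = 4823/5000 ≈ 0.964600

1 1/2 399/400
2 1 983/1000
3 3/2 4823/5000
f(1y,1.5y) = ((983/1000)/(4823/5000) − 1)/(1/2) = 184/4823 ≈ 3.8151%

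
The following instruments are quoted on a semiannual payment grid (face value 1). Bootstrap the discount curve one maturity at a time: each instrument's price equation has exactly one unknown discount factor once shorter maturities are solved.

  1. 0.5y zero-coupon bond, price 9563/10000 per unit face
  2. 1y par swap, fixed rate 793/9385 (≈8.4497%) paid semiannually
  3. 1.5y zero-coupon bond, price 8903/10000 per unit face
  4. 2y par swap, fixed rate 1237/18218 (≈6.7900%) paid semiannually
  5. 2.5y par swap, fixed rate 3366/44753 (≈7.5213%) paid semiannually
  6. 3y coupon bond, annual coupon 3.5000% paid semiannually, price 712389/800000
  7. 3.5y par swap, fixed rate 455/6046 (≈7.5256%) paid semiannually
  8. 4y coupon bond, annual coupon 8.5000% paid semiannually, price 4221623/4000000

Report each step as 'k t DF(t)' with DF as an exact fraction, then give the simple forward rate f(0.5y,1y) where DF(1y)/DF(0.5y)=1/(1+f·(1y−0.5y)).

1 1/2 9563/10000
2 1 9207/10000
3 3/2 8903/10000
4 2 8763/10000
5 5/2 8317/10000
6 3 3991/5000
7 7/2 309/400
8 4 7659/10000
f(0.5y,1y) = ((9563/10000)/(9207/10000) − 1)/(1/2) = 712/9207 ≈ 7.7332%

step 1 [0.5y] zero: DF = P = 9563/10000 ≈ 0.956300
step 2 [1y] swap r/2=793/18770: DF=(1 − 793/18770·(0.956300))/(1+793/18770) = 9207/10000 ≈ 0.920700
step 3 [1.5y] zero: DF = P = 8903/10000 ≈ 0.890300
step 4 [2y] swap r/2=1237/36436: DF=(1 − 1237/36436·(0.956300+0.920700+0.890300))/(1+1237/36436) = 8763/10000 ≈ 0.876300
step 5 [2.5y] swap r/2=1683/44753: DF=(1 − 1683/44753·(0.956300+0.920700+0.890300+0.876300))/(1+1683/44753) = 8317/10000 ≈ 0.831700
step 6 [3y] bond c/2=7/400: DF=(712389/800000 − 7/400·(0.956300+0.920700+0.890300+0.876300+0.831700))/(1+7/400) = 3991/5000 ≈ 0.798200
step 7 [3.5y] swap r/2=455/12092: DF=(1 − 455/12092·(0.956300+0.920700+0.890300+0.876300+0.831700+0.798200))/(1+455/12092) = 309/400 ≈ 0.772500
step 8 [4y] bond c/2=17/400: DF=(4221623/4000000 − 17/400·(0.956300+0.920700+0.890300+0.876300+0.831700+0.798200+0.772500))/(1+17/400) = 7659/10000 ≈ 0.765900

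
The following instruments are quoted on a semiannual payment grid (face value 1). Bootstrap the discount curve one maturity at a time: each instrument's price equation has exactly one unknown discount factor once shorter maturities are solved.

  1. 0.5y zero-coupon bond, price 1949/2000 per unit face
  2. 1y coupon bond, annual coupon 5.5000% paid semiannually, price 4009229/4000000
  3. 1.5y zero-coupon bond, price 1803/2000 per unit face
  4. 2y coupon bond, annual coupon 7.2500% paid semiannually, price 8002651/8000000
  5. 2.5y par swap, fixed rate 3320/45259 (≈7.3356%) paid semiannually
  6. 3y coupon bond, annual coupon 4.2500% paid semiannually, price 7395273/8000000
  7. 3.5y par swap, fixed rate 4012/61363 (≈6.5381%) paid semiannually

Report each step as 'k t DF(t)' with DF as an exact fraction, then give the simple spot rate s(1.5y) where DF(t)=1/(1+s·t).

1 1/2 1949/2000
2 1 4747/5000
3 3/2 1803/2000
4 2 1733/2000
5 5/2 417/500
6 3 811/1000
7 7/2 3997/5000
s(1.5y) = (1/(1803/2000) − 1)/(3/2) = 394/5409 ≈ 7.2842%

step 1 [0.5y] zero: DF = P = 1949/2000 ≈ 0.974500
step 2 [1y] bond c/2=11/400: DF=(4009229/4000000 − 11/400·(0.974500))/(1+11/400) = 4747/5000 ≈ 0.949400
step 3 [1.5y] zero: DF = P = 1803/2000 ≈ 0.901500
step 4 [2y] bond c/2=29/800: DF=(8002651/8000000 − 29/800·(0.974500+0.949400+0.901500))/(1+29/800) = 1733/2000 ≈ 0.866500
step 5 [2.5y] swap r/2=1660/45259: DF=(1 − 1660/45259·(0.974500+0.949400+0.901500+0.866500))/(1+1660/45259) = 417/500 ≈ 0.834000
step 6 [3y] bond c/2=17/800: DF=(7395273/8000000 − 17/800·(0.974500+0.949400+0.901500+0.866500+0.834000))/(1+17/800) = 811/1000 ≈ 0.811000
step 7 [3.5y] swap r/2=2006/61363: DF=(1 − 2006/61363·(0.974500+0.949400+0.901500+0.866500+0.834000+0.811000))/(1+2006/61363) = 3997/5000 ≈ 0.799400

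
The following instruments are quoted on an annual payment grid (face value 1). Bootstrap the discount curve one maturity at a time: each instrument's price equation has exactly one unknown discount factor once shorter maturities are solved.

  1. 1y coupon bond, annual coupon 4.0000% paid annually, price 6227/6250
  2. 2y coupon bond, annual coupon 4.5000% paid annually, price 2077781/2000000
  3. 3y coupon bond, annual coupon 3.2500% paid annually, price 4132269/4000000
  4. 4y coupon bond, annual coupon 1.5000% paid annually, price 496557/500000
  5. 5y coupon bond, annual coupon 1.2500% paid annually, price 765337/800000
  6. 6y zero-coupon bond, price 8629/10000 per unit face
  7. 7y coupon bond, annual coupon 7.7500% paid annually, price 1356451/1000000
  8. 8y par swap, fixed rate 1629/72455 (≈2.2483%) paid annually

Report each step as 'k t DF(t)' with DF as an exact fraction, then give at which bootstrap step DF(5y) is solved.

step 1 [1y] bond c/1=1/25: DF=(6227/6250 − 1/25·(0))/(1+1/25) = 479/500 ≈ 0.958000
step 2 [2y] bond c/1=9/200: DF=(2077781/2000000 − 9/200·(0.958000))/(1+9/200) = 9529/10000 ≈ 0.952900
step 3 [3y] bond c/1=13/400: DF=(4132269/4000000 − 13/400·(0.958000+0.952900))/(1+13/400) = 2351/2500 ≈ 0.940400
step 4 [4y] bond c/1=3/200: DF=(496557/500000 − 3/200·(0.958000+0.952900+0.940400))/(1+3/200) = 9363/10000 ≈ 0.936300
step 5 [5y] bond c/1=1/80: DF=(765337/800000 − 1/80·(0.958000+0.952900+0.940400+0.936300))/(1+1/80) = 8981/10000 ≈ 0.898100
step 6 [6y] zero: DF = P = 8629/10000 ≈ 0.862900
step 7 [7y] bond c/1=31/400: DF=(1356451/1000000 − 31/400·(0.958000+0.952900+0.940400+0.936300+0.898100+0.862900))/(1+31/400) = 4299/5000 ≈ 0.859800
step 8 [8y] swap r/1=1629/72455: DF=(1 − 1629/72455·(0.958000+0.952900+0.940400+0.936300+0.898100+0.862900+0.859800))/(1+1629/72455) = 8371/10000 ≈ 0.837100

1 1 479/500
2 2 9529/10000
3 3 2351/2500
4 4 9363/10000
5 5 8981/10000
6 6 8629/10000
7 7 4299/5000
8 8 8371/10000
DF(5y) is solved at step 5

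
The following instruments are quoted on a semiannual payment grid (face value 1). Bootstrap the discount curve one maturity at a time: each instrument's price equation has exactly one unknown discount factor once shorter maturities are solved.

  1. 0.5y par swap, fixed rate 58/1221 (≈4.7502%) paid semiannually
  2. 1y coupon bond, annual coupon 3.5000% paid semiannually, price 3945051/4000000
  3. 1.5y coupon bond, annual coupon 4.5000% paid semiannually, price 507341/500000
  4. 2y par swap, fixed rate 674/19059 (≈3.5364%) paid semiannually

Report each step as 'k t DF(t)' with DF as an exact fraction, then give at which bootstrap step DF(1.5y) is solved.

step 1 [0.5y] swap r/2=29/1221: DF=(1 − 29/1221·(0))/(1+29/1221) = 1221/1250 ≈ 0.976800
step 2 [1y] bond c/2=7/400: DF=(3945051/4000000 − 7/400·(0.976800))/(1+7/400) = 381/400 ≈ 0.952500
step 3 [1.5y] bond c/2=9/400: DF=(507341/500000 − 9/400·(0.976800+0.952500))/(1+9/400) = 9499/10000 ≈ 0.949900
step 4 [2y] swap r/2=337/19059: DF=(1 − 337/19059·(0.976800+0.952500+0.949900))/(1+337/19059) = 4663/5000 ≈ 0.932600

1 1/2 1221/1250
2 1 381/400
3 3/2 9499/10000
4 2 4663/5000
DF(1.5y) is solved at step 3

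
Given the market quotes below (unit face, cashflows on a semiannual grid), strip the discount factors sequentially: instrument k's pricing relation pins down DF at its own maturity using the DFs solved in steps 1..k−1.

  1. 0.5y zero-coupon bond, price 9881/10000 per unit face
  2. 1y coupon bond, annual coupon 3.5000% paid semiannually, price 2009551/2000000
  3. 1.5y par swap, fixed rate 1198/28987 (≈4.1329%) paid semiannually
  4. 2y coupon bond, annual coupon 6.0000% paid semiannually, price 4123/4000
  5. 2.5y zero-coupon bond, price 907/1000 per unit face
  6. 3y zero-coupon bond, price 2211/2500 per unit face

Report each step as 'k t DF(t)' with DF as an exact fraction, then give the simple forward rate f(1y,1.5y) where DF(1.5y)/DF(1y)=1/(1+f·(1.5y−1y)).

step 1 [0.5y] zero: DF = P = 9881/10000 ≈ 0.988100
step 2 [1y] bond c/2=7/400: DF=(2009551/2000000 − 7/400·(0.988100))/(1+7/400) = 1941/2000 ≈ 0.970500
step 3 [1.5y] swap r/2=599/28987: DF=(1 − 599/28987·(0.988100+0.970500))/(1+599/28987) = 9401/10000 ≈ 0.940100
step 4 [2y] bond c/2=3/100: DF=(4123/4000 − 3/100·(0.988100+0.970500+0.940100))/(1+3/100) = 9163/10000 ≈ 0.916300
step 5 [2.5y] zero: DF = P = 907/1000 ≈ 0.907000
step 6 [3y] zero: DF = P = 2211/2500 ≈ 0.884400

1 1/2 9881/10000
2 1 1941/2000
3 3/2 9401/10000
4 2 9163/10000
5 5/2 907/1000
6 3 2211/2500
f(1y,1.5y) = ((1941/2000)/(9401/10000) − 1)/(1/2) = 608/9401 ≈ 6.4674%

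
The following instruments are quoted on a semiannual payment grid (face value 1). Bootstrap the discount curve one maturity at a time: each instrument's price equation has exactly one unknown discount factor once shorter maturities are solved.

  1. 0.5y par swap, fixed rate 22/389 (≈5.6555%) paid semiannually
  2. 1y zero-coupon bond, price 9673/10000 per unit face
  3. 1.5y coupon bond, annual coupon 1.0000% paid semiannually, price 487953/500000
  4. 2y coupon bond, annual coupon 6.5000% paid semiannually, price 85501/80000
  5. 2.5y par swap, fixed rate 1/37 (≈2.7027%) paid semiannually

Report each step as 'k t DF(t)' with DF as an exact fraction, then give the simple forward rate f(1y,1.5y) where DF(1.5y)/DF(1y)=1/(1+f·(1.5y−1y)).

step 1 [0.5y] swap r/2=11/389: DF=(1 − 11/389·(0))/(1+11/389) = 389/400 ≈ 0.972500
step 2 [1y] zero: DF = P = 9673/10000 ≈ 0.967300
step 3 [1.5y] bond c/2=1/200: DF=(487953/500000 − 1/200·(0.972500+0.967300))/(1+1/200) = 4807/5000 ≈ 0.961400
step 4 [2y] bond c/2=13/400: DF=(85501/80000 − 13/400·(0.972500+0.967300+0.961400))/(1+13/400) = 4719/5000 ≈ 0.943800
step 5 [2.5y] swap r/2=1/74: DF=(1 − 1/74·(0.972500+0.967300+0.961400+0.943800))/(1+1/74) = 4677/5000 ≈ 0.935400

1 1/2 389/400
2 1 9673/10000
3 3/2 4807/5000
4 2 4719/5000
5 5/2 4677/5000
f(1y,1.5y) = ((9673/10000)/(4807/5000) − 1)/(1/2) = 59/4807 ≈ 1.2274%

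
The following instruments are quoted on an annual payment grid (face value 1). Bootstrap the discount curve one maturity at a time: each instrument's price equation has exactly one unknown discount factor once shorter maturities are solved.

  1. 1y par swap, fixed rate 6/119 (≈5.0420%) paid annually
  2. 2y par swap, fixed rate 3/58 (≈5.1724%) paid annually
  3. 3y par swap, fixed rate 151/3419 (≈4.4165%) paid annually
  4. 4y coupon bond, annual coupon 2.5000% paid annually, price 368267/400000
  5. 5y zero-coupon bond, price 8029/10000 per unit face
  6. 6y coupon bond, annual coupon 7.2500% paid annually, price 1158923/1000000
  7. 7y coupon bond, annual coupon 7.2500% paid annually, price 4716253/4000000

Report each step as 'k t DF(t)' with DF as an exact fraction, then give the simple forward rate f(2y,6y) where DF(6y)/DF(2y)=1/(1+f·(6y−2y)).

step 1 [1y] swap r/1=6/119: DF=(1 − 6/119·(0))/(1+6/119) = 119/125 ≈ 0.952000
step 2 [2y] swap r/1=3/58: DF=(1 − 3/58·(0.952000))/(1+3/58) = 113/125 ≈ 0.904000
step 3 [3y] swap r/1=151/3419: DF=(1 − 151/3419·(0.952000+0.904000))/(1+151/3419) = 1099/1250 ≈ 0.879200
step 4 [4y] bond c/1=1/40: DF=(368267/400000 − 1/40·(0.952000+0.904000+0.879200))/(1+1/40) = 1663/2000 ≈ 0.831500
step 5 [5y] zero: DF = P = 8029/10000 ≈ 0.802900
step 6 [6y] bond c/1=29/400: DF=(1158923/1000000 − 29/400·(0.952000+0.904000+0.879200+0.831500+0.802900))/(1+29/400) = 1963/2500 ≈ 0.785200
step 7 [7y] bond c/1=29/400: DF=(4716253/4000000 − 29/400·(0.952000+0.904000+0.879200+0.831500+0.802900+0.785200))/(1+29/400) = 7509/10000 ≈ 0.750900

1 1 119/125
2 2 113/125
3 3 1099/1250
4 4 1663/2000
5 5 8029/10000
6 6 1963/2500
7 7 7509/10000
f(2y,6y) = ((113/125)/(1963/2500) − 1)/(4) = 297/7852 ≈ 3.7825%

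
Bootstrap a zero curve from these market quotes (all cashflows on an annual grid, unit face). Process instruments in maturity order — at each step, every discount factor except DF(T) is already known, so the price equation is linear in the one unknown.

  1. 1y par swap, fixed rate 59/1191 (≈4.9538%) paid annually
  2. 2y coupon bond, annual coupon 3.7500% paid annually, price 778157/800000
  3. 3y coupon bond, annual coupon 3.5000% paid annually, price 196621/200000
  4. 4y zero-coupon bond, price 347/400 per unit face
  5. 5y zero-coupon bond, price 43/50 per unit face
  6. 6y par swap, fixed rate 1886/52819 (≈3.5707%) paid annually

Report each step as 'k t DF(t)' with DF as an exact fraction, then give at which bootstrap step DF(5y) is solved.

1 1 1191/1250
2 2 9031/10000
3 3 8871/10000
4 4 347/400
5 5 43/50
6 6 4057/5000
DF(5y) is solved at step 5

step 1 [1y] swap r/1=59/1191: DF=(1 − 59/1191·(0))/(1+59/1191) = 1191/1250 ≈ 0.952800
step 2 [2y] bond c/1=3/80: DF=(778157/800000 − 3/80·(0.952800))/(1+3/80) = 9031/10000 ≈ 0.903100
step 3 [3y] bond c/1=7/200: DF=(196621/200000 − 7/200·(0.952800+0.903100))/(1+7/200) = 8871/10000 ≈ 0.887100
step 4 [4y] zero: DF = P = 347/400 ≈ 0.867500
step 5 [5y] zero: DF = P = 43/50 ≈ 0.860000
step 6 [6y] swap r/1=1886/52819: DF=(1 − 1886/52819·(0.952800+0.903100+0.887100+0.867500+0.860000))/(1+1886/52819) = 4057/5000 ≈ 0.811400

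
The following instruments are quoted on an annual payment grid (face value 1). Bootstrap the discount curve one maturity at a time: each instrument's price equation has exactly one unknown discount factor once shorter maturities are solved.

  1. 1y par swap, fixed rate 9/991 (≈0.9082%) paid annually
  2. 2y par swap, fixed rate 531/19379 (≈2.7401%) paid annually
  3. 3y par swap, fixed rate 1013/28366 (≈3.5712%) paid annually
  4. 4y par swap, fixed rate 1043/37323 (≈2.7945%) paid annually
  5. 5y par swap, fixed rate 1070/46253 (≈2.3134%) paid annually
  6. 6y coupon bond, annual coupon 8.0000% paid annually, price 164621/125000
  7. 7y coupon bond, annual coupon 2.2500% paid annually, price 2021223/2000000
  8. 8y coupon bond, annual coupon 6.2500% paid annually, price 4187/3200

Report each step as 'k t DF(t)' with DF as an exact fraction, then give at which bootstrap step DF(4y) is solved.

1 1 991/1000
2 2 9469/10000
3 3 8987/10000
4 4 8957/10000
5 5 893/1000
6 6 548/625
7 7 8673/10000
8 8 1071/1250
DF(4y) is solved at step 4

step 1 [1y] swap r/1=9/991: DF=(1 − 9/991·(0))/(1+9/991) = 991/1000 ≈ 0.991000
step 2 [2y] swap r/1=531/19379: DF=(1 − 531/19379·(0.991000))/(1+531/19379) = 9469/10000 ≈ 0.946900
step 3 [3y] swap r/1=1013/28366: DF=(1 − 1013/28366·(0.991000+0.946900))/(1+1013/28366) = 8987/10000 ≈ 0.898700
step 4 [4y] swap r/1=1043/37323: DF=(1 − 1043/37323·(0.991000+0.946900+0.898700))/(1+1043/37323) = 8957/10000 ≈ 0.895700
step 5 [5y] swap r/1=1070/46253: DF=(1 − 1070/46253·(0.991000+0.946900+0.898700+0.895700))/(1+1070/46253) = 893/1000 ≈ 0.893000
step 6 [6y] bond c/1=2/25: DF=(164621/125000 − 2/25·(0.991000+0.946900+0.898700+0.895700+0.893000))/(1+2/25) = 548/625 ≈ 0.876800
step 7 [7y] bond c/1=9/400: DF=(2021223/2000000 − 9/400·(0.991000+0.946900+0.898700+0.895700+0.893000+0.876800))/(1+9/400) = 8673/10000 ≈ 0.867300
step 8 [8y] bond c/1=1/16: DF=(4187/3200 − 1/16·(0.991000+0.946900+0.898700+0.895700+0.893000+0.876800+0.867300))/(1+1/16) = 1071/1250 ≈ 0.856800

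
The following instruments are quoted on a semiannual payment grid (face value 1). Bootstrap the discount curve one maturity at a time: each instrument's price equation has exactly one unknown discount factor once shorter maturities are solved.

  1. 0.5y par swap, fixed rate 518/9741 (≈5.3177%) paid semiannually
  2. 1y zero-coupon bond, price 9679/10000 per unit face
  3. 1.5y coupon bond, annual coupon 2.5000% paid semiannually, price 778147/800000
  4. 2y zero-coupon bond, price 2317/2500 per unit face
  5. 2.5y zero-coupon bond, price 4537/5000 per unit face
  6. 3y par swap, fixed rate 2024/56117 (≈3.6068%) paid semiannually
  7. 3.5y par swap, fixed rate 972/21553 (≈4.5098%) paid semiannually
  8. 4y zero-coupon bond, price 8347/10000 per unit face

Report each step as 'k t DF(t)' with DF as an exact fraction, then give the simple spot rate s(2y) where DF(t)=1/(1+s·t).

step 1 [0.5y] swap r/2=259/9741: DF=(1 − 259/9741·(0))/(1+259/9741) = 9741/10000 ≈ 0.974100
step 2 [1y] zero: DF = P = 9679/10000 ≈ 0.967900
step 3 [1.5y] bond c/2=1/80: DF=(778147/800000 − 1/80·(0.974100+0.967900))/(1+1/80) = 9367/10000 ≈ 0.936700
step 4 [2y] zero: DF = P = 2317/2500 ≈ 0.926800
step 5 [2.5y] zero: DF = P = 4537/5000 ≈ 0.907400
step 6 [3y] swap r/2=1012/56117: DF=(1 − 1012/56117·(0.974100+0.967900+0.936700+0.926800+0.907400))/(1+1012/56117) = 2247/2500 ≈ 0.898800
step 7 [3.5y] swap r/2=486/21553: DF=(1 − 486/21553·(0.974100+0.967900+0.936700+0.926800+0.907400+0.898800))/(1+486/21553) = 4271/5000 ≈ 0.854200
step 8 [4y] zero: DF = P = 8347/10000 ≈ 0.834700

1 1/2 9741/10000
2 1 9679/10000
3 3/2 9367/10000
4 2 2317/2500
5 5/2 4537/5000
6 3 2247/2500
7 7/2 4271/5000
8 4 8347/10000
s(2y) = (1/(2317/2500) − 1)/(2) = 183/4634 ≈ 3.9491%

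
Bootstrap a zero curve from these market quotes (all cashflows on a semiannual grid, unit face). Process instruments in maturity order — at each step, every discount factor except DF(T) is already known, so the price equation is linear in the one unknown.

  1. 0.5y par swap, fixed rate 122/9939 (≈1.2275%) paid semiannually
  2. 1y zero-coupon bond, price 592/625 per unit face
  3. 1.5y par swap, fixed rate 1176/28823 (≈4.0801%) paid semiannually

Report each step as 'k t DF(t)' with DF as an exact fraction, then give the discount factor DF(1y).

1 1/2 9939/10000
2 1 592/625
3 3/2 2353/2500
DF(1y) = 592/625 ≈ 0.947200

step 1 [0.5y] swap r/2=61/9939: DF=(1 − 61/9939·(0))/(1+61/9939) = 9939/10000 ≈ 0.993900
step 2 [1y] zero: DF = P = 592/625 ≈ 0.947200
step 3 [1.5y] swap r/2=588/28823: DF=(1 − 588/28823·(0.993900+0.947200))/(1+588/28823) = 2353/2500 ≈ 0.941200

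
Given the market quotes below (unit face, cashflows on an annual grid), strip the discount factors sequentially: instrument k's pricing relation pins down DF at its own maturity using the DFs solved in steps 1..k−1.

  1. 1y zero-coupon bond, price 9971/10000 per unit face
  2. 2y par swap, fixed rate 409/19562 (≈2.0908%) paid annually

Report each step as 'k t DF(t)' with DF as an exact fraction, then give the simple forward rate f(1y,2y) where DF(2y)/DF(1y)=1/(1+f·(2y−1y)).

step 1 [1y] zero: DF = P = 9971/10000 ≈ 0.997100
step 2 [2y] swap r/1=409/19562: DF=(1 − 409/19562·(0.997100))/(1+409/19562) = 9591/10000 ≈ 0.959100

1 1 9971/10000
2 2 9591/10000
f(1y,2y) = ((9971/10000)/(9591/10000) − 1)/(1) = 380/9591 ≈ 3.9620%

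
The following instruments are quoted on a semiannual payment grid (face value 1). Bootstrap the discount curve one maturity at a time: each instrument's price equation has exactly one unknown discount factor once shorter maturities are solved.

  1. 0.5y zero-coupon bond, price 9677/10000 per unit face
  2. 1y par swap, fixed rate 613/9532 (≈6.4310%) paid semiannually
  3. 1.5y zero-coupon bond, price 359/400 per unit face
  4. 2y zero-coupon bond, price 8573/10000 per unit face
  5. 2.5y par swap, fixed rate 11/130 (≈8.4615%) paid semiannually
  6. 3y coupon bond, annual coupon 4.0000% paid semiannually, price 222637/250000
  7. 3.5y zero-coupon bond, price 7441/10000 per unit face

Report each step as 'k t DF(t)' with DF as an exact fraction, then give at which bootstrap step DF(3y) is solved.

step 1 [0.5y] zero: DF = P = 9677/10000 ≈ 0.967700
step 2 [1y] swap r/2=613/19064: DF=(1 − 613/19064·(0.967700))/(1+613/19064) = 9387/10000 ≈ 0.938700
step 3 [1.5y] zero: DF = P = 359/400 ≈ 0.897500
step 4 [2y] zero: DF = P = 8573/10000 ≈ 0.857300
step 5 [2.5y] swap r/2=11/260: DF=(1 − 11/260·(0.967700+0.938700+0.897500+0.857300))/(1+11/260) = 2027/2500 ≈ 0.810800
step 6 [3y] bond c/2=1/50: DF=(222637/250000 − 1/50·(0.967700+0.938700+0.897500+0.857300+0.810800))/(1+1/50) = 3927/5000 ≈ 0.785400
step 7 [3.5y] zero: DF = P = 7441/10000 ≈ 0.744100

1 1/2 9677/10000
2 1 9387/10000
3 3/2 359/400
4 2 8573/10000
5 5/2 2027/2500
6 3 3927/5000
7 7/2 7441/10000
DF(3y) is solved at step 6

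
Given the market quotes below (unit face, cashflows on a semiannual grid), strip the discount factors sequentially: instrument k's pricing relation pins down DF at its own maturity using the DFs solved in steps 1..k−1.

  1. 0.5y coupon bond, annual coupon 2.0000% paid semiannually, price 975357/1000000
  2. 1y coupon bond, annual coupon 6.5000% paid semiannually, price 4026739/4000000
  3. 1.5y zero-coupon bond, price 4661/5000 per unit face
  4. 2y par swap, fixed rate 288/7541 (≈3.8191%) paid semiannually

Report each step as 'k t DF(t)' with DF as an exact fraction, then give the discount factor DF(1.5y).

1 1/2 9657/10000
2 1 4723/5000
3 3/2 4661/5000
4 2 116/125
DF(1.5y) = 4661/5000 ≈ 0.932200

step 1 [0.5y] bond c/2=1/100: DF=(975357/1000000 − 1/100·(0))/(1+1/100) = 9657/10000 ≈ 0.965700
step 2 [1y] bond c/2=13/400: DF=(4026739/4000000 − 13/400·(0.965700))/(1+13/400) = 4723/5000 ≈ 0.944600
step 3 [1.5y] zero: DF = P = 4661/5000 ≈ 0.932200
step 4 [2y] swap r/2=144/7541: DF=(1 − 144/7541·(0.965700+0.944600+0.932200))/(1+144/7541) = 116/125 ≈ 0.928000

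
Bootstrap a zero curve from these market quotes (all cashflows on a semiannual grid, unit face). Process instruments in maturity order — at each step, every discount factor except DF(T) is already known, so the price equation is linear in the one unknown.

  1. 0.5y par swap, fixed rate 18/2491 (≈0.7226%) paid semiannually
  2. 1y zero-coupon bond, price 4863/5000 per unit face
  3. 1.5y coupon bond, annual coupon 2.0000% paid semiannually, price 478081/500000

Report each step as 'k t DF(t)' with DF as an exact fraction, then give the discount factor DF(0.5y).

1 1/2 2491/2500
2 1 4863/5000
3 3/2 1159/1250
DF(0.5y) = 2491/2500 ≈ 0.996400

step 1 [0.5y] swap r/2=9/2491: DF=(1 − 9/2491·(0))/(1+9/2491) = 2491/2500 ≈ 0.996400
step 2 [1y] zero: DF = P = 4863/5000 ≈ 0.972600
step 3 [1.5y] bond c/2=1/100: DF=(478081/500000 − 1/100·(0.996400+0.972600))/(1+1/100) = 1159/1250 ≈ 0.927200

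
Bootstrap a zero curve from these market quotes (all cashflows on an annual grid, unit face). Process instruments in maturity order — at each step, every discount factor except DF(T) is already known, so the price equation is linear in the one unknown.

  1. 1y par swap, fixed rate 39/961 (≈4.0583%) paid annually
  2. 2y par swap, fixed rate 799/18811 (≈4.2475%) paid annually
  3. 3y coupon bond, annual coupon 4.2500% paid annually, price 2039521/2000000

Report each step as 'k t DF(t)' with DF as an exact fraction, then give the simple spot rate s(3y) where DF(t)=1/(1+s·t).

1 1 961/1000
2 2 9201/10000
3 3 1803/2000
s(3y) = (1/(1803/2000) − 1)/(3) = 197/5409 ≈ 3.6421%

step 1 [1y] swap r/1=39/961: DF=(1 − 39/961·(0))/(1+39/961) = 961/1000 ≈ 0.961000
step 2 [2y] swap r/1=799/18811: DF=(1 − 799/18811·(0.961000))/(1+799/18811) = 9201/10000 ≈ 0.920100
step 3 [3y] bond c/1=17/400: DF=(2039521/2000000 − 17/400·(0.961000+0.920100))/(1+17/400) = 1803/2000 ≈ 0.901500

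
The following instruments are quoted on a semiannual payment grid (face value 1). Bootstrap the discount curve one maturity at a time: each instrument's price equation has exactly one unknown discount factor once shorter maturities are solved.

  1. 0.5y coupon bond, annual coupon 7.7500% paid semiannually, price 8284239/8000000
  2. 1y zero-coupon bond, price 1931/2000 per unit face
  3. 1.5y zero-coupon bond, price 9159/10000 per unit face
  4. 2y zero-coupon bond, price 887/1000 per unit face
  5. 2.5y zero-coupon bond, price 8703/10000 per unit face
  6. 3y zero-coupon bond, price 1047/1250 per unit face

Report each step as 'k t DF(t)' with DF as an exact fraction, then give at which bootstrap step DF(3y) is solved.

1 1/2 9969/10000
2 1 1931/2000
3 3/2 9159/10000
4 2 887/1000
5 5/2 8703/10000
6 3 1047/1250
DF(3y) is solved at step 6

step 1 [0.5y] bond c/2=31/800: DF=(8284239/8000000 − 31/800·(0))/(1+31/800) = 9969/10000 ≈ 0.996900
step 2 [1y] zero: DF = P = 1931/2000 ≈ 0.965500
step 3 [1.5y] zero: DF = P = 9159/10000 ≈ 0.915900
step 4 [2y] zero: DF = P = 887/1000 ≈ 0.887000
step 5 [2.5y] zero: DF = P = 8703/10000 ≈ 0.870300
step 6 [3y] zero: DF = P = 1047/1250 ≈ 0.837600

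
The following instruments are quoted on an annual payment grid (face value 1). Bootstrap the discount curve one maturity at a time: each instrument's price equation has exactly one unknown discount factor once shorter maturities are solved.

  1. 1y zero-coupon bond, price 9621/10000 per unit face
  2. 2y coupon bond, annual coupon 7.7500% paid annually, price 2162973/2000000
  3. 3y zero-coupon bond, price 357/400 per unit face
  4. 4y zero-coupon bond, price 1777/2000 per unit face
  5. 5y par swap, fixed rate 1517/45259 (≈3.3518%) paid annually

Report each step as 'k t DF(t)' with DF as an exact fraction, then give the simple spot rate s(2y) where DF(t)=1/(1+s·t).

step 1 [1y] zero: DF = P = 9621/10000 ≈ 0.962100
step 2 [2y] bond c/1=31/400: DF=(2162973/2000000 − 31/400·(0.962100))/(1+31/400) = 1869/2000 ≈ 0.934500
step 3 [3y] zero: DF = P = 357/400 ≈ 0.892500
step 4 [4y] zero: DF = P = 1777/2000 ≈ 0.888500
step 5 [5y] swap r/1=1517/45259: DF=(1 − 1517/45259·(0.962100+0.934500+0.892500+0.888500))/(1+1517/45259) = 8483/10000 ≈ 0.848300

1 1 9621/10000
2 2 1869/2000
3 3 357/400
4 4 1777/2000
5 5 8483/10000
s(2y) = (1/(1869/2000) − 1)/(2) = 131/3738 ≈ 3.5045%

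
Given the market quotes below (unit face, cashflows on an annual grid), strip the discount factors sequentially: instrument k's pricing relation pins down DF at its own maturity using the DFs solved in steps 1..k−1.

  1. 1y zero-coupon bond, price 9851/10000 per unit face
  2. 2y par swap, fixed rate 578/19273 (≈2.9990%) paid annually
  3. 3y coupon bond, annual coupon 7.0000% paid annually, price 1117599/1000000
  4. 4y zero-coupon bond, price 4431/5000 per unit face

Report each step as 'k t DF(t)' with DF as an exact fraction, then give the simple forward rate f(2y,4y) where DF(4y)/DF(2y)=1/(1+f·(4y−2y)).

1 1 9851/10000
2 2 4711/5000
3 3 574/625
4 4 4431/5000
f(2y,4y) = ((4711/5000)/(4431/5000) − 1)/(2) = 20/633 ≈ 3.1596%

step 1 [1y] zero: DF = P = 9851/10000 ≈ 0.985100
step 2 [2y] swap r/1=578/19273: DF=(1 − 578/19273·(0.985100))/(1+578/19273) = 4711/5000 ≈ 0.942200
step 3 [3y] bond c/1=7/100: DF=(1117599/1000000 − 7/100·(0.985100+0.942200))/(1+7/100) = 574/625 ≈ 0.918400
step 4 [4y] zero: DF = P = 4431/5000 ≈ 0.886200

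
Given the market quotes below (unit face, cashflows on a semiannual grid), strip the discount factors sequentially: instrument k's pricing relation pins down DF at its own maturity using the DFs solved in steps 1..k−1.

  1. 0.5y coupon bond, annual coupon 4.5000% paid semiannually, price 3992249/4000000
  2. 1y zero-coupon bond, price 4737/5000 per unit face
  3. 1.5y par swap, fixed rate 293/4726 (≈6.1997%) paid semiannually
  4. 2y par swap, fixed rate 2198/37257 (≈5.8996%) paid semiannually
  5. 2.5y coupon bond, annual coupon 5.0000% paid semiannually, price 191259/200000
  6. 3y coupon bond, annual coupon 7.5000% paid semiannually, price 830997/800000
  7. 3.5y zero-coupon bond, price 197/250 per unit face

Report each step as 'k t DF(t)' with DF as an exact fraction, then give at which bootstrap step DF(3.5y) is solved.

step 1 [0.5y] bond c/2=9/400: DF=(3992249/4000000 − 9/400·(0))/(1+9/400) = 9761/10000 ≈ 0.976100
step 2 [1y] zero: DF = P = 4737/5000 ≈ 0.947400
step 3 [1.5y] swap r/2=293/9452: DF=(1 − 293/9452·(0.976100+0.947400))/(1+293/9452) = 9121/10000 ≈ 0.912100
step 4 [2y] swap r/2=1099/37257: DF=(1 − 1099/37257·(0.976100+0.947400+0.912100))/(1+1099/37257) = 8901/10000 ≈ 0.890100
step 5 [2.5y] bond c/2=1/40: DF=(191259/200000 − 1/40·(0.976100+0.947400+0.912100+0.890100))/(1+1/40) = 8421/10000 ≈ 0.842100
step 6 [3y] bond c/2=3/80: DF=(830997/800000 − 3/80·(0.976100+0.947400+0.912100+0.890100+0.842100))/(1+3/80) = 8361/10000 ≈ 0.836100
step 7 [3.5y] zero: DF = P = 197/250 ≈ 0.788000

1 1/2 9761/10000
2 1 4737/5000
3 3/2 9121/10000
4 2 8901/10000
5 5/2 8421/10000
6 3 8361/10000
7 7/2 197/250
DF(3.5y) is solved at step 7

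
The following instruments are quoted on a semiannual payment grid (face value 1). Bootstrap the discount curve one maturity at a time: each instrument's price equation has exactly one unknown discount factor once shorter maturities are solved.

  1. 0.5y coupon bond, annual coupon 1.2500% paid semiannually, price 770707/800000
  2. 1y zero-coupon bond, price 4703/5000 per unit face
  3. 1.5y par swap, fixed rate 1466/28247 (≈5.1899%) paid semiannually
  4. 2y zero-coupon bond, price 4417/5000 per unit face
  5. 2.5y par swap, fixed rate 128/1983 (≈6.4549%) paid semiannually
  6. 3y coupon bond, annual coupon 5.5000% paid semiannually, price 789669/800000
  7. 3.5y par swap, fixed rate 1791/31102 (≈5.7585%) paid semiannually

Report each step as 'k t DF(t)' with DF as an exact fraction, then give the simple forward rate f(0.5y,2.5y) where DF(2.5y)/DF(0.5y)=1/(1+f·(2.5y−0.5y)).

step 1 [0.5y] bond c/2=1/160: DF=(770707/800000 − 1/160·(0))/(1+1/160) = 4787/5000 ≈ 0.957400
step 2 [1y] zero: DF = P = 4703/5000 ≈ 0.940600
step 3 [1.5y] swap r/2=733/28247: DF=(1 − 733/28247·(0.957400+0.940600))/(1+733/28247) = 9267/10000 ≈ 0.926700
step 4 [2y] zero: DF = P = 4417/5000 ≈ 0.883400
step 5 [2.5y] swap r/2=64/1983: DF=(1 − 64/1983·(0.957400+0.940600+0.926700+0.883400))/(1+64/1983) = 533/625 ≈ 0.852800
step 6 [3y] bond c/2=11/400: DF=(789669/800000 − 11/400·(0.957400+0.940600+0.926700+0.883400+0.852800))/(1+11/400) = 4193/5000 ≈ 0.838600
step 7 [3.5y] swap r/2=1791/62204: DF=(1 − 1791/62204·(0.957400+0.940600+0.926700+0.883400+0.852800+0.838600))/(1+1791/62204) = 8209/10000 ≈ 0.820900

1 1/2 4787/5000
2 1 4703/5000
3 3/2 9267/10000
4 2 4417/5000
5 5/2 533/625
6 3 4193/5000
7 7/2 8209/10000
f(0.5y,2.5y) = ((4787/5000)/(533/625) − 1)/(2) = 523/8528 ≈ 6.1327%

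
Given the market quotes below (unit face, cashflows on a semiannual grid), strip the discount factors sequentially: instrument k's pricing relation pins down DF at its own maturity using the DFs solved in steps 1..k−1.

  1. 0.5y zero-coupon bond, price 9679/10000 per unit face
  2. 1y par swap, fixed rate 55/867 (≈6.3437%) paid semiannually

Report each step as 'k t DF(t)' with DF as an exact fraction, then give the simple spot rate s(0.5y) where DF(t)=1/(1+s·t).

step 1 [0.5y] zero: DF = P = 9679/10000 ≈ 0.967900
step 2 [1y] swap r/2=55/1734: DF=(1 − 55/1734·(0.967900))/(1+55/1734) = 1879/2000 ≈ 0.939500

1 1/2 9679/10000
2 1 1879/2000
s(0.5y) = (1/(9679/10000) − 1)/(1/2) = 642/9679 ≈ 6.6329%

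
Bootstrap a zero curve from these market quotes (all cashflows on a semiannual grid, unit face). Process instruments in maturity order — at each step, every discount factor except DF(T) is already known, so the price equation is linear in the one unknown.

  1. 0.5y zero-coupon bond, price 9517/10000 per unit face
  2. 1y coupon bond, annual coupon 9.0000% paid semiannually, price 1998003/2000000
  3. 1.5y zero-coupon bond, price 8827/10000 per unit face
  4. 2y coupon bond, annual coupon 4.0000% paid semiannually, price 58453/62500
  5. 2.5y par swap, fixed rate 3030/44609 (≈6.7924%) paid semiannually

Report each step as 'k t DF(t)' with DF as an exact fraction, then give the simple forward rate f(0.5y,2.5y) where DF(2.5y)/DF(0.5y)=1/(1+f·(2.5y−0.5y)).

step 1 [0.5y] zero: DF = P = 9517/10000 ≈ 0.951700
step 2 [1y] bond c/2=9/200: DF=(1998003/2000000 − 9/200·(0.951700))/(1+9/200) = 183/200 ≈ 0.915000
step 3 [1.5y] zero: DF = P = 8827/10000 ≈ 0.882700
step 4 [2y] bond c/2=1/50: DF=(58453/62500 − 1/50·(0.951700+0.915000+0.882700))/(1+1/50) = 863/1000 ≈ 0.863000
step 5 [2.5y] swap r/2=1515/44609: DF=(1 − 1515/44609·(0.951700+0.915000+0.882700+0.863000))/(1+1515/44609) = 1697/2000 ≈ 0.848500

1 1/2 9517/10000
2 1 183/200
3 3/2 8827/10000
4 2 863/1000
5 5/2 1697/2000
f(0.5y,2.5y) = ((9517/10000)/(1697/2000) − 1)/(2) = 516/8485 ≈ 6.0813%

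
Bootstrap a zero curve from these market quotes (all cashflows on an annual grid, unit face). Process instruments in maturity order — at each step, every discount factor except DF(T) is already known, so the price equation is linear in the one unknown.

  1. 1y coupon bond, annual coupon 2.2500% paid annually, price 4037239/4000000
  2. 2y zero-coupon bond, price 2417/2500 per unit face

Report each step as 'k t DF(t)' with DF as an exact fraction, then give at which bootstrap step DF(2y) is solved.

1 1 9871/10000
2 2 2417/2500
DF(2y) is solved at step 2

step 1 [1y] bond c/1=9/400: DF=(4037239/4000000 − 9/400·(0))/(1+9/400) = 9871/10000 ≈ 0.987100
step 2 [2y] zero: DF = P = 2417/2500 ≈ 0.966800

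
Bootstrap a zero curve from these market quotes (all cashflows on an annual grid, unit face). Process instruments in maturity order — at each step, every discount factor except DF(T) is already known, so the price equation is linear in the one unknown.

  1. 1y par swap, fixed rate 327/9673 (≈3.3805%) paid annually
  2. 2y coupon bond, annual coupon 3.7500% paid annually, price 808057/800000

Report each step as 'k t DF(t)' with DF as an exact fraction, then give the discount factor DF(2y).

1 1 9673/10000
2 2 4693/5000
DF(2y) = 4693/5000 ≈ 0.938600

step 1 [1y] swap r/1=327/9673: DF=(1 − 327/9673·(0))/(1+327/9673) = 9673/10000 ≈ 0.967300
step 2 [2y] bond c/1=3/80: DF=(808057/800000 − 3/80·(0.967300))/(1+3/80) = 4693/5000 ≈ 0.938600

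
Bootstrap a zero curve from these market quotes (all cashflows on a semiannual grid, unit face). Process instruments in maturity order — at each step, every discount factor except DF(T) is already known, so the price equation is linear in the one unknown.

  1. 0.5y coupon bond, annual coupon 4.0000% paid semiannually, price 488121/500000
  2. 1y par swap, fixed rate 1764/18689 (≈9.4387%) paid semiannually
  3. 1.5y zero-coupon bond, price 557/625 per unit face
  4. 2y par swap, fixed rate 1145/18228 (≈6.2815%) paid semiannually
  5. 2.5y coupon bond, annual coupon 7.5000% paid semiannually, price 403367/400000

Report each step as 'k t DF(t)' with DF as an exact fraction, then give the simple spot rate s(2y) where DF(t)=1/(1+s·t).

step 1 [0.5y] bond c/2=1/50: DF=(488121/500000 − 1/50·(0))/(1+1/50) = 9571/10000 ≈ 0.957100
step 2 [1y] swap r/2=882/18689: DF=(1 − 882/18689·(0.957100))/(1+882/18689) = 4559/5000 ≈ 0.911800
step 3 [1.5y] zero: DF = P = 557/625 ≈ 0.891200
step 4 [2y] swap r/2=1145/36456: DF=(1 − 1145/36456·(0.957100+0.911800+0.891200))/(1+1145/36456) = 1771/2000 ≈ 0.885500
step 5 [2.5y] bond c/2=3/80: DF=(403367/400000 − 3/80·(0.957100+0.911800+0.891200+0.885500))/(1+3/80) = 4201/5000 ≈ 0.840200

1 1/2 9571/10000
2 1 4559/5000
3 3/2 557/625
4 2 1771/2000
5 5/2 4201/5000
s(2y) = (1/(1771/2000) − 1)/(2) = 229/3542 ≈ 6.4653%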